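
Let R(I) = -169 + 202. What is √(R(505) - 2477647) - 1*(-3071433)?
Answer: 3071433 + I*√2477614 ≈ 3.0714e+6 + 1574.0*I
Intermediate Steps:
R(I) = 33
√(R(505) - 2477647) - 1*(-3071433) = √(33 - 2477647) - 1*(-3071433) = √(-2477614) + 3071433 = I*√2477614 + 3071433 = 3071433 + I*√2477614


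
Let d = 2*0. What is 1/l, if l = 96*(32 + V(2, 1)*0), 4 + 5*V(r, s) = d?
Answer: 1/3072 ≈ 0.00032552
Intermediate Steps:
d = 0
V(r, s) = -4/5 (V(r, s) = -4/5 + (1/5)*0 = -4/5 + 0 = -4/5)
l = 3072 (l = 96*(32 - 4/5*0) = 96*(32 + 0) = 96*32 = 3072)
1/l = 1/3072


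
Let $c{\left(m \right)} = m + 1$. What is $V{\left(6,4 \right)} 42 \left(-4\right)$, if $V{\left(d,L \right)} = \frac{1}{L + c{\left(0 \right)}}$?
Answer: $- \frac{168}{5} \approx -33.6$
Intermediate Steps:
$c{\left(m \right)} = 1 + m$
$V{\left(d,L \right)} = \frac{1}{1 + L}$ ($V{\left(d,L \right)} = \frac{1}{L + \left(1 + 0\right)} = \frac{1}{L + 1} = \frac{1}{1 + L}$)
$V{\left(6,4 \right)} 42 \left(-4\right) = \frac{1}{1 + 4} \cdot 42 \left(-4\right) = \frac{1}{5} \cdot 42 \left(-4\right) = \frac{42}{5} \left(-4\right) = - \frac{168}{5}$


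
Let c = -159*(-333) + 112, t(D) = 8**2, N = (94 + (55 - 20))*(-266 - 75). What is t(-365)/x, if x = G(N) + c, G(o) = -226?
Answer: 64/52833 ≈ 0.0012114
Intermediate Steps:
N = -43989 (N = (94 + 35)*(-341) = 129*(-341) = -43989)
t(D) = 64
c = 53059 (c = 52947 + 112 = 53059)
x = 52833 (x = -226 + 53059 = 52833)
t(-365)/x = 64/52833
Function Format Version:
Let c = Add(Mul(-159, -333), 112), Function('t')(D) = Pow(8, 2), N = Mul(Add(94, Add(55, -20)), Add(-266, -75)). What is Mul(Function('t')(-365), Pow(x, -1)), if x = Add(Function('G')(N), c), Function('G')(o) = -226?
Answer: Rational(64, 52833) ≈ 0.0012114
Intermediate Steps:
N = -43989 (N = Mul(Add(94, 35), -341) = Mul(129, -341) = -43989)
Function('t')(D) = 64
c = 53059 (c = Add(52947, 112) = 53059)
x = 52833 (x = Add(-226, 53059) = 52833)
Mul(Function('t')(-365), Pow(x, -1)) = Mul(64, Pow(52833, -1)) = Mul(64, Rational(1, 52833)) = Rational(64, 52833)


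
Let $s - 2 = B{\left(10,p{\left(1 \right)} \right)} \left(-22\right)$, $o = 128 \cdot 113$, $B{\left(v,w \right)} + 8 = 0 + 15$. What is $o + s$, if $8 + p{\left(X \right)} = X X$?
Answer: $14312$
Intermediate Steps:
$p{\left(X \right)} = -8 + X^{2}$ ($p{\left(X \right)} = -8 + X X = -8 + X^{2}$)
$B{\left(v,w \right)} = 7$ ($B{\left(v,w \right)} = -8 + \left(0 + 15\right) = -8 + 15 = 7$)
$o = 14464$
$s = -152$ ($s = 2 + 7 \left(-22\right) = 2 - 154 = -152$)
$o + s = 14464 - 152 = 14312$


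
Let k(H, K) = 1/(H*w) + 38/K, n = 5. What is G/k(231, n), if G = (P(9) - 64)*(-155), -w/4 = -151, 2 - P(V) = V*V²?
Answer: 85531700100/5301917 ≈ 16132.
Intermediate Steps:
P(V) = 2 - V³ (P(V) = 2 - V*V² = 2 - V³)
w = 604 (w = -4*(-151) = 604)
k(H, K) = 38/K + 1/(604*H) (k(H, K) = 1/(H*604) + 38/K = (1/604)/H + 38/K = 1/(604*H) + 38/K = 38/K + 1/(604*H))
G = 122605 (G = ((2 - 1*9³) - 64)*(-155) = ((2 - 1*729) - 64)*(-155) = ((2 - 729) - 64)*(-155) = (-727 - 64)*(-155) = -791*(-155) = 122605)
G/k(231, n) = 122605/(38/5 + (1/604)/231) = 122605/(38*(⅕) + (1/604)*(1/231)) = 122605/(38/5 + 1/139524) = 122605/(5301917/697620) = 122605*(697620/5301917) = 85531700100/5301917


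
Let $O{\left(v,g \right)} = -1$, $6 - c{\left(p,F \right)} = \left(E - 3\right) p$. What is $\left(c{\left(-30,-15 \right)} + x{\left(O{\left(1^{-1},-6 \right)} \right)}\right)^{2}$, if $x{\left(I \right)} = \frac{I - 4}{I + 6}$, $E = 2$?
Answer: $625$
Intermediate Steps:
$c{\left(p,F \right)} = 6 + p$ ($c{\left(p,F \right)} = 6 - \left(2 - 3\right) p = 6 - - p = 6 + p$)
$x{\left(I \right)} = \frac{-4 + I}{6 + I}$
$\left(c{\left(-30,-15 \right)} + x{\left(O{\left(1^{-1},-6 \right)} \right)}\right)^{2} = \left(\left(6 - 30\right) + \frac{-4 - 1}{6 - 1}\right)^{2} = \left(-24 + \frac{1}{5} \left(-5\right)\right)^{2} = \left(-24 - 1\right)^{2} = \left(-25\right)^{2} = 625$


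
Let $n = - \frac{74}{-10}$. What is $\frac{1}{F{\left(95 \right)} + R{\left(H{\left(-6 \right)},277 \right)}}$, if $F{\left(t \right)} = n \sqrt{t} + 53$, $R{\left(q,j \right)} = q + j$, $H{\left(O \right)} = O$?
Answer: $\frac{1620}{498869} - \frac{37 \sqrt{95}}{498869} \approx 0.0025244$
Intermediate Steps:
$n = \frac{37}{5}$ ($n = \left(-74\right) \left(- \frac{1}{10}\right) = \frac{37}{5} \approx 7.4$)
$R{\left(q,j \right)} = j + q$
$F{\left(t \right)} = 53 + \frac{37 \sqrt{t}}{5}$ ($F{\left(t \right)} = \frac{37 \sqrt{t}}{5} + 53 = 53 + \frac{37 \sqrt{t}}{5}$)
$\frac{1}{F{\left(95 \right)} + R{\left(H{\left(-6 \right)},277 \right)}} = \frac{1}{\left(53 + \frac{37 \sqrt{95}}{5}\right) + \left(277 - 6\right)} = \frac{1}{\left(53 + \frac{37 \sqrt{95}}{5}\right) + 271} = \frac{1}{324 + \frac{37 \sqrt{95}}{5}}$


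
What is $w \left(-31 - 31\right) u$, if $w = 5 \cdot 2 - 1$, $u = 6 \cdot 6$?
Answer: $-20088$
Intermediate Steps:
$u = 36$
$w = 9$ ($w = 10 - 1 = 9$)
$w \left(-31 - 31\right) u = 9 \left(-31 - 31\right) 36 = 9 \left(-62\right) 36 = \left(-558\right) 36 = -20088$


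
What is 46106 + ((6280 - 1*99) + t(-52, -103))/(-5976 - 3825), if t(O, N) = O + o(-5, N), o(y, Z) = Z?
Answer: 451878880/9801 ≈ 46105.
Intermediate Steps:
t(O, N) = N + O (t(O, N) = O + N = N + O)
46106 + ((6280 - 1*99) + t(-52, -103))/(-5976 - 3825) = 46106 + ((6280 - 1*99) + (-103 - 52))/(-5976 - 3825) = 46106 + ((6280 - 99) - 155)/(-9801) = 46106 + (6181 - 155)*(-1/9801) = 46106 + 6026*(-1/9801) = 46106 - 6026/9801 = 451878880/9801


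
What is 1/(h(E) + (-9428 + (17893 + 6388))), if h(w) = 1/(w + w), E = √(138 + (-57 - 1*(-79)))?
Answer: 9505920/141191429759 - 8*√10/141191429759 ≈ 6.7326e-5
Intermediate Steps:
E = 4*√10 (E = √(138 + (-57 + 79)) = √(138 + 22) = √160 = 4*√10 ≈ 12.649)
h(w) = 1/(2*w)
1/(h(E) + (-9428 + (17893 + 6388))) = 1/(1/(2*((4*√10))) + (-9428 + (17893 + 6388))) = 1/((√10/40)/2 + (-9428 + 24281)) = 1/(√10/80 + 14853) = 1/(14853 + √10/80)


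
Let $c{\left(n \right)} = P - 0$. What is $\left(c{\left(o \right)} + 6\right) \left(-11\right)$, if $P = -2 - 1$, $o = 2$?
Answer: $-33$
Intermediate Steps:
$P = -3$
$c{\left(n \right)} = -3$ ($c{\left(n \right)} = -3 - 0 = -3 + 0 = -3$)
$\left(c{\left(o \right)} + 6\right) \left(-11\right) = \left(-3 + 6\right) \left(-11\right) = 3 \left(-11\right) = -33$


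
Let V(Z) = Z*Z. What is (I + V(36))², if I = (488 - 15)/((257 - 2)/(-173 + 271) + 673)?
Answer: 60915496206244/36228361 ≈ 1.6814e+6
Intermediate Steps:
V(Z) = Z²
I = 4214/6019 (I = 473/(255/98 + 673) = 473/(66209/98) = 473*(98/66209) = 4214/6019 ≈ 0.70012)
(I + V(36))² = (4214/6019 + 36²)² = (4214/6019 + 1296)² = (7804838/6019)² = 60915496206244/36228361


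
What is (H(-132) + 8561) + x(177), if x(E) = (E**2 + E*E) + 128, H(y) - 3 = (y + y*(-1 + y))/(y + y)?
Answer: 71284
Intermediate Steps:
H(y) = 3 + (y + y*(-1 + y))/(2*y) (H(y) = 3 + (y + y*(-1 + y))/(y + y) = 3 + (y + y*(-1 + y))/((2*y)) = 3 + (y + y*(-1 + y))*(1/(2*y)) = 3 + (y + y*(-1 + y))/(2*y))
x(E) = 128 + 2*E**2 (x(E) = (E**2 + E**2) + 128 = 2*E**2 + 128 = 128 + 2*E**2)
(H(-132) + 8561) + x(177) = ((3 + (1/2)*(-132)) + 8561) + (128 + 2*177**2) = ((3 - 66) + 8561) + (128 + 2*31329) = (-63 + 8561) + (128 + 62658) = 8498 + 62786 = 71284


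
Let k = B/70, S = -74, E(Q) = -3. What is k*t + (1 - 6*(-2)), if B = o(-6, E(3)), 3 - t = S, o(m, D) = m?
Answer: 32/5 ≈ 6.4000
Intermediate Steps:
t = 77 (t = 3 - 1*(-74) = 3 + 74 = 77)
B = -6
k = -3/35 (k = -6/70 = -6*1/70 = -3/35 ≈ -0.085714)
k*t + (1 - 6*(-2)) = -3/35*77 + (1 - 6*(-2)) = -33/5 + (1 + 12) = -33/5 + 13 = 32/5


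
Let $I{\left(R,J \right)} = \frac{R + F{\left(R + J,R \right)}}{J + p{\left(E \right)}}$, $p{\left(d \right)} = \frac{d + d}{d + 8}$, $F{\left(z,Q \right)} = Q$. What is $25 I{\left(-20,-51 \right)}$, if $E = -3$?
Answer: $\frac{5000}{261} \approx 19.157$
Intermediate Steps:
$p{\left(d \right)} = \frac{2 d}{8 + d}$
$I{\left(R,J \right)} = \frac{2 R}{- \frac{6}{5} + J}$ ($I{\left(R,J \right)} = \frac{R + R}{J + 2 \left(-3\right) \frac{1}{8 - 3}} = \frac{2 R}{J + 2 \left(-3\right) \frac{1}{5}} = \frac{2 R}{J - \frac{6}{5}} = \frac{2 R}{- \frac{6}{5} + J}$)
$25 I{\left(-20,-51 \right)} = 25 \cdot 10 \left(-20\right) \frac{1}{-6 + 5 \left(-51\right)} = 25 \cdot 10 \left(-20\right) \frac{1}{-6 - 255} = 25 \cdot 10 \left(-20\right) \frac{1}{-261} = 25 \cdot 10 \left(-20\right) \left(- \frac{1}{261}\right) = 25 \cdot \frac{200}{261} = \frac{5000}{261}$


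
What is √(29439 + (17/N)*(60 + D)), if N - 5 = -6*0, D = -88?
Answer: √733595/5 ≈ 171.30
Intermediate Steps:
N = 5 (N = 5 - 6*0 = 5 + 0 = 5)
√(29439 + (17/N)*(60 + D)) = √(29439 + (17/5)*(60 - 88)) = √(29439 + (17*(⅕))*(-28)) = √(29439 + (17/5)*(-28)) = √(29439 - 476/5) = √(146719/5) = √733595/5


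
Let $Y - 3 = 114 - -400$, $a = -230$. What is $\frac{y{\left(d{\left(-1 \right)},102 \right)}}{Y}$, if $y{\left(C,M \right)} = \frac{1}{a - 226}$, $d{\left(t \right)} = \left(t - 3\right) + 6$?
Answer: $- \frac{1}{235752} \approx -4.2417 \cdot 10^{-6}$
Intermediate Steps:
$d{\left(t \right)} = 3 + t$ ($d{\left(t \right)} = \left(-3 + t\right) + 6 = 3 + t$)
$y{\left(C,M \right)} = - \frac{1}{456}$ ($y{\left(C,M \right)} = \frac{1}{-230 - 226} = \frac{1}{-456} = - \frac{1}{456}$)
$Y = 517$ ($Y = 3 + \left(114 - -400\right) = 3 + \left(114 + 400\right) = 3 + 514 = 517$)
$\frac{y{\left(d{\left(-1 \right)},102 \right)}}{Y} = - \frac{1}{456 \cdot 517} = \left(- \frac{1}{456}\right) \frac{1}{517} = - \frac{1}{235752}$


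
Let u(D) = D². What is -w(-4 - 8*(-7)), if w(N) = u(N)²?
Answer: -7311616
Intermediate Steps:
w(N) = N⁴ (w(N) = (N²)² = N⁴)
-w(-4 - 8*(-7)) = -(-4 - 8*(-7))⁴ = -(-4 + 56)⁴ = -1*52⁴ = -1*7311616 = -7311616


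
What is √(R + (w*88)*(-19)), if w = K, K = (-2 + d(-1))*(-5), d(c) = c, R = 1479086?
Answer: √1454006 ≈ 1205.8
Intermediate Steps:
K = 15 (K = (-2 - 1)*(-5) = -3*(-5) = 15)
w = 15
√(R + (w*88)*(-19)) = √(1479086 + (15*88)*(-19)) = √(1479086 + 1320*(-19)) = √(1479086 - 25080) = √1454006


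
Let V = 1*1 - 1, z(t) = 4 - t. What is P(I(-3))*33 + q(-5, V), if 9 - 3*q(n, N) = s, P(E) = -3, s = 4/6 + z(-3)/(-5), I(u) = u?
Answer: -4309/45 ≈ -95.756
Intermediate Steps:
s = -11/15 (s = 4/6 + (4 - 1*(-3))/(-5) = 4*(1/6) + (4 + 3)*(-1/5) = 2/3 + 7*(-1/5) = 2/3 - 7/5 = -11/15 ≈ -0.73333)
V = 0 (V = 1 - 1 = 0)
q(n, N) = 146/45 (q(n, N) = 3 - 1/3*(-11/15) = 3 + 11/45 = 146/45)
P(I(-3))*33 + q(-5, V) = -3*33 + 146/45 = -99 + 146/45 = -4309/45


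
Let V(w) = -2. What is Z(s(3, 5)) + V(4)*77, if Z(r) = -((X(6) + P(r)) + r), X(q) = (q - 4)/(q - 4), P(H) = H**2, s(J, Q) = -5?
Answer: -175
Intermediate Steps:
X(q) = 1 (X(q) = (-4 + q)/(-4 + q) = 1)
Z(r) = -1 - r - r**2 (Z(r) = -((1 + r**2) + r) = -(1 + r + r**2) = -1 - r - r**2)
Z(s(3, 5)) + V(4)*77 = (-1 - 1*(-5) - 1*(-5)**2) - 2*77 = (-1 + 5 - 1*25) - 154 = (-1 + 5 - 25) - 154 = -21 - 154 = -175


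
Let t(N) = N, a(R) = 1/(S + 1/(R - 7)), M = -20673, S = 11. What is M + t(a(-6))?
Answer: -2935553/142 ≈ -20673.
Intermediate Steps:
a(R) = 1/(11 + 1/(-7 + R)) (a(R) = 1/(11 + 1/(R - 7)) = 1/(11 + 1/(-7 + R)))
M + t(a(-6)) = -20673 + (-7 - 6)/(-76 + 11*(-6)) = -20673 - 13/(-76 - 66) = -20673 - 13/(-142) = -20673 - 1/142*(-13) = -20673 + 13/142 = -2935553/142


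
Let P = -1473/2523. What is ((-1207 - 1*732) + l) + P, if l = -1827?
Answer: -3167697/841 ≈ -3766.6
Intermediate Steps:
P = -491/841 (P = -1473*1/2523 = -491/841 ≈ -0.58383)
((-1207 - 1*732) + l) + P = ((-1207 - 1*732) - 1827) - 491/841 = ((-1207 - 732) - 1827) - 491/841 = (-1939 - 1827) - 491/841 = -3766 - 491/841 = -3167697/841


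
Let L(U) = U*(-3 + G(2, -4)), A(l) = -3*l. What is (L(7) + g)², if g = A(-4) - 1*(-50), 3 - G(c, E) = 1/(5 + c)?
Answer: 3721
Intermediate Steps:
G(c, E) = 3 - 1/(5 + c)
L(U) = -U/7 (L(U) = U*(-3 + (14 + 3*2)/(5 + 2)) = U*(-3 + (14 + 6)/7) = U*(-3 + (⅐)*20) = U*(-3 + 20/7) = U*(-⅐) = -U/7)
g = 62 (g = -3*(-4) - 1*(-50) = 12 + 50 = 62)
(L(7) + g)² = (-⅐*7 + 62)² = (-1 + 62)² = 61² = 3721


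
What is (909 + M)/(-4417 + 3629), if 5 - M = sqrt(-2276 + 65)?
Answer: -457/394 + I*sqrt(2211)/788 ≈ -1.1599 + 0.059672*I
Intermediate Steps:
M = 5 - I*sqrt(2211) (M = 5 - sqrt(-2276 + 65) = 5 - sqrt(-2211) = 5 - I*sqrt(2211) ≈ 5.0 - 47.021*I)
(909 + M)/(-4417 + 3629) = (909 + (5 - I*sqrt(2211)))/(-4417 + 3629) = (914 - I*sqrt(2211))/(-788) = (914 - I*sqrt(2211))*(-1/788) = -457/394 + I*sqrt(2211)/788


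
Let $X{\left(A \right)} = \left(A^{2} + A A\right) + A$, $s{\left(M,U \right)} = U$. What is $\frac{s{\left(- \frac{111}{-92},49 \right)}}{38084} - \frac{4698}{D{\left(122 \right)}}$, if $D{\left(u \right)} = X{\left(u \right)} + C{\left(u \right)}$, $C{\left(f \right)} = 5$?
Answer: $- \frac{59151259}{379507060} \approx -0.15586$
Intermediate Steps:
$X{\left(A \right)} = A + 2 A^{2}$ ($X{\left(A \right)} = \left(A^{2} + A^{2}\right) + A = 2 A^{2} + A = A + 2 A^{2}$)
$D{\left(u \right)} = 5 + u \left(1 + 2 u\right)$ ($D{\left(u \right)} = u \left(1 + 2 u\right) + 5 = 5 + u \left(1 + 2 u\right)$)
$\frac{s{\left(- \frac{111}{-92},49 \right)}}{38084} - \frac{4698}{D{\left(122 \right)}} = \frac{49}{38084} - \frac{4698}{5 + 122 \left(1 + 2 \cdot 122\right)} = 49 \cdot \frac{1}{38084} - \frac{4698}{5 + 122 \left(1 + 244\right)} = \frac{49}{38084} - \frac{4698}{5 + 122 \cdot 245} = \frac{49}{38084} - \frac{4698}{5 + 29890} = \frac{49}{38084} - \frac{4698}{29895} = \frac{49}{38084} - \frac{1566}{9965} = - \frac{59151259}{379507060}$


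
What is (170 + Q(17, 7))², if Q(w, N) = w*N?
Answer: 83521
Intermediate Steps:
Q(w, N) = N*w
(170 + Q(17, 7))² = (170 + 7*17)² = (170 + 119)² = 289² = 83521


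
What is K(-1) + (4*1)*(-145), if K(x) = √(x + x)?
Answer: -580 + I*√2 ≈ -580.0 + 1.4142*I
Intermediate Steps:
K(x) = √2*√x (K(x) = √(2*x) = √2*√x)
K(-1) + (4*1)*(-145) = √2*√(-1) + (4*1)*(-145) = √2*I + 4*(-145) = I*√2 - 580 = -580 + I*√2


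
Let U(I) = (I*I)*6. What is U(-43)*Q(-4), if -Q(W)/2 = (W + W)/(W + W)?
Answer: -22188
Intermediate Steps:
U(I) = 6*I**2 (U(I) = I**2*6 = 6*I**2)
Q(W) = -2 (Q(W) = -2*(W + W)/(W + W) = -2*2*W/(2*W) = -2*2*W*1/(2*W) = -2*1 = -2)
U(-43)*Q(-4) = (6*(-43)**2)*(-2) = (6*1849)*(-2) = 11094*(-2) = -22188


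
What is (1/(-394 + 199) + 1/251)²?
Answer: 3136/2395613025 ≈ 1.3091e-6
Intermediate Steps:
(1/(-394 + 199) + 1/251)² = (1/(-195) + 1/251)² = (-1/195 + 1/251)² = (-56/48945)² = 3136/2395613025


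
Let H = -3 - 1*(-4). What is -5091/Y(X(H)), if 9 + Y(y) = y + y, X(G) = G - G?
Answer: 1697/3 ≈ 565.67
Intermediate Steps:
H = 1 (H = -3 + 4 = 1)
X(G) = 0
Y(y) = -9 + 2*y (Y(y) = -9 + (y + y) = -9 + 2*y)
-5091/Y(X(H)) = -5091/(-9 + 2*0) = -5091/(-9 + 0) = -5091/(-9) = -5091*(-⅑) = 1697/3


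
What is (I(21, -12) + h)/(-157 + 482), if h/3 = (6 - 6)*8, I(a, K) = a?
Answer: 21/325 ≈ 0.064615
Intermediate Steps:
h = 0 (h = 3*((6 - 6)*8) = 3*(0*8) = 3*0 = 0)
(I(21, -12) + h)/(-157 + 482) = (21 + 0)/(-157 + 482) = 21/325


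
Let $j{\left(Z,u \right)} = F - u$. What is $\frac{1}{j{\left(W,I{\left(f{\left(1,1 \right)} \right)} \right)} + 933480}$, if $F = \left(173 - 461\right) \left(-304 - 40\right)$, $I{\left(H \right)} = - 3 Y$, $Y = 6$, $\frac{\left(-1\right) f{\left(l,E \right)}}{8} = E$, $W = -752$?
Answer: $\frac{1}{1032570} \approx 9.6846 \cdot 10^{-7}$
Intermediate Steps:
$f{\left(l,E \right)} = - 8 E$
$I{\left(H \right)} = -18$ ($I{\left(H \right)} = \left(-3\right) 6 = -18$)
$F = 99072$ ($F = \left(-288\right) \left(-344\right) = 99072$)
$j{\left(Z,u \right)} = 99072 - u$
$\frac{1}{j{\left(W,I{\left(f{\left(1,1 \right)} \right)} \right)} + 933480} = \frac{1}{\left(99072 - -18\right) + 933480} = \frac{1}{\left(99072 + 18\right) + 933480} = \frac{1}{99090 + 933480} = \frac{1}{1032570}$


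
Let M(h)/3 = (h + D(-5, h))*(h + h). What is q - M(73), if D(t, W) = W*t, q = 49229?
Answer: 177125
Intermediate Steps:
M(h) = -24*h² (M(h) = 3*((h + h*(-5))*(h + h)) = 3*((h - 5*h)*(2*h)) = 3*((-4*h)*(2*h)) = 3*(-8*h²) = -24*h²)
q - M(73) = 49229 - (-24)*73² = 49229 - (-24)*5329 = 49229 - 1*(-127896) = 49229 + 127896 = 177125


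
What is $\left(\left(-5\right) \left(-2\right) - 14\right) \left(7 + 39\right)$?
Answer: $-184$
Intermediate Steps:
$\left(\left(-5\right) \left(-2\right) - 14\right) \left(7 + 39\right) = \left(10 - 14\right) 46 = \left(-4\right) 46 = -184$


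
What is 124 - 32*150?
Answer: -4676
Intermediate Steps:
124 - 32*150 = 124 - 4800 = -4676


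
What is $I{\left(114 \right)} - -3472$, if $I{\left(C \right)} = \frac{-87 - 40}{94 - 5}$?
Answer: $\frac{308881}{89} \approx 3470.6$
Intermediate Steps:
$I{\left(C \right)} = - \frac{127}{89}$
$I{\left(114 \right)} - -3472 = - \frac{127}{89} - -3472 = - \frac{127}{89} + 3472 = \frac{308881}{89}$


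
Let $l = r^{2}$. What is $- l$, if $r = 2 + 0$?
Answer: $-4$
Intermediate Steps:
$r = 2$
$l = 4$ ($l = 2^{2} = 4$)
$- l = \left(-1\right) 4 = -4$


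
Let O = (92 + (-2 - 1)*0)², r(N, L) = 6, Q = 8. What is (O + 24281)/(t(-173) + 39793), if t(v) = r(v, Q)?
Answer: 32745/39799 ≈ 0.82276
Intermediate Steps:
t(v) = 6
O = 8464 (O = (92 - 3*0)² = (92 + 0)² = 92² = 8464)
(O + 24281)/(t(-173) + 39793) = (8464 + 24281)/(6 + 39793) = 32745/39799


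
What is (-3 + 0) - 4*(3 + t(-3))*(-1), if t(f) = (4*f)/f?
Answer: 25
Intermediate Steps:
t(f) = 4
(-3 + 0) - 4*(3 + t(-3))*(-1) = (-3 + 0) - 4*(3 + 4)*(-1) = -3 - 28*(-1) = -3 - 4*(-7) = -3 + 28 = 25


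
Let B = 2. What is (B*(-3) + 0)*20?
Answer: -120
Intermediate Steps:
(B*(-3) + 0)*20 = (2*(-3) + 0)*20 = (-6 + 0)*20 = -6*20 = -120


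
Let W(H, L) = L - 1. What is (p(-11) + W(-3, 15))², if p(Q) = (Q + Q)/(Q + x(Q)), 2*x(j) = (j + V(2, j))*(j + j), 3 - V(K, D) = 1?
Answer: 3025/16 ≈ 189.06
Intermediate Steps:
V(K, D) = 2 (V(K, D) = 3 - 1*1 = 3 - 1 = 2)
W(H, L) = -1 + L
x(j) = j*(2 + j) (x(j) = ((j + 2)*(j + j))/2 = ((2 + j)*(2*j))/2 = (2*j*(2 + j))/2 = j*(2 + j))
p(Q) = 2*Q/(Q + Q*(2 + Q)) (p(Q) = (Q + Q)/(Q + Q*(2 + Q)) = (2*Q)/(Q + Q*(2 + Q)) = 2*Q/(Q + Q*(2 + Q)))
(p(-11) + W(-3, 15))² = (2/(3 - 11) + (-1 + 15))² = (2/(-8) + 14)² = (2*(-⅛) + 14)² = (-¼ + 14)² = (55/4)² = 3025/16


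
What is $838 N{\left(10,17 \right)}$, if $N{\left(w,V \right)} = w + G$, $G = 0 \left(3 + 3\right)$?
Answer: $8380$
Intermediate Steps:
$G = 0$ ($G = 0 \cdot 6 = 0$)
$N{\left(w,V \right)} = w$ ($N{\left(w,V \right)} = w + 0 = w$)
$838 N{\left(10,17 \right)} = 838 \cdot 10 = 8380$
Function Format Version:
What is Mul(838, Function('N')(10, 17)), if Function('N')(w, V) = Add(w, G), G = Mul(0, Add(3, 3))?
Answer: 8380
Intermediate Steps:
G = 0 (G = Mul(0, 6) = 0)
Function('N')(w, V) = w (Function('N')(w, V) = Add(w, 0) = w)
Mul(838, Function('N')(10, 17)) = Mul(838, 10) = 8380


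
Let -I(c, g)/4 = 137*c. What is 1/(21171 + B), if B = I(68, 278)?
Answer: -1/16093 ≈ -6.2139e-5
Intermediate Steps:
I(c, g) = -548*c
B = -37264 (B = -548*68 = -37264)
1/(21171 + B) = 1/(21171 - 37264) = 1/(-16093) = -1/16093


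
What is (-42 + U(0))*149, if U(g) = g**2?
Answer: -6258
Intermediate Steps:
(-42 + U(0))*149 = (-42 + 0**2)*149 = (-42 + 0)*149 = -42*149 = -6258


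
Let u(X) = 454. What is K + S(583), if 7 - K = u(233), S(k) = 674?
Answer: 227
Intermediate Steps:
K = -447 (K = 7 - 1*454 = 7 - 454 = -447)
K + S(583) = -447 + 674 = 227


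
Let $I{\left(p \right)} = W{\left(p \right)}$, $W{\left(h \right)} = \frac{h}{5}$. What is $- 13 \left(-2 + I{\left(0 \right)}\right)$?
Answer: $26$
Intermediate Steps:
$W{\left(h \right)} = \frac{h}{5}$ ($W{\left(h \right)} = h \frac{1}{5} = \frac{h}{5}$)
$I{\left(p \right)} = \frac{p}{5}$
$- 13 \left(-2 + I{\left(0 \right)}\right) = - 13 \left(-2 + \frac{1}{5} \cdot 0\right) = - 13 \left(-2 + 0\right) = \left(-13\right) \left(-2\right) = 26$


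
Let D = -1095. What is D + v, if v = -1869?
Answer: -2964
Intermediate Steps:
D + v = -1095 - 1869 = -2964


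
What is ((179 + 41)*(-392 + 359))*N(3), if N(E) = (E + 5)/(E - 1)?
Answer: -29040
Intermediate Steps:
N(E) = (5 + E)/(-1 + E)
((179 + 41)*(-392 + 359))*N(3) = ((179 + 41)*(-392 + 359))*((5 + 3)/(-1 + 3)) = (220*(-33))*(8/2) = -3630*8 = -7260*4 = -29040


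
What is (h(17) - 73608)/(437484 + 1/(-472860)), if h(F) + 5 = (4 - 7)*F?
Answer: -34832759040/206868684239 ≈ -0.16838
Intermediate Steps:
h(F) = -5 - 3*F (h(F) = -5 + (4 - 7)*F = -5 - 3*F)
(h(17) - 73608)/(437484 + 1/(-472860)) = ((-5 - 3*17) - 73608)/(437484 + 1/(-472860)) = ((-5 - 51) - 73608)/(437484 - 1/472860) = (-56 - 73608)/(206868684239/472860) = -73664*472860/206868684239 = -34832759040/206868684239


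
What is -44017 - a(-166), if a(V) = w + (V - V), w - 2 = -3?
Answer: -44016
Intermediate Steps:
w = -1 (w = 2 - 3 = -1)
a(V) = -1 (a(V) = -1 + (V - V) = -1 + 0 = -1)
-44017 - a(-166) = -44017 - 1*(-1) = -44017 + 1 = -44016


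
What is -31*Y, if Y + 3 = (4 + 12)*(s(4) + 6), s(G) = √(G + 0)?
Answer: -3875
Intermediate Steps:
s(G) = √G
Y = 125 (Y = -3 + (4 + 12)*(√4 + 6) = -3 + 16*(2 + 6) = -3 + 16*8 = -3 + 128 = 125)
-31*Y = -31*125 = -3875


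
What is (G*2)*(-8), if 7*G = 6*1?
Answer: -96/7 ≈ -13.714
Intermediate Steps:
G = 6/7 (G = (6*1)/7 = (⅐)*6 = 6/7 ≈ 0.85714)
(G*2)*(-8) = ((6/7)*2)*(-8) = (12/7)*(-8) = -96/7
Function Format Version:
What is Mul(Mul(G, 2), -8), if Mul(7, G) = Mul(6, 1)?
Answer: Rational(-96, 7) ≈ -13.714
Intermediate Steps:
G = Rational(6, 7) (G = Mul(Rational(1, 7), Mul(6, 1)) = Mul(Rational(1, 7), 6) = Rational(6, 7) ≈ 0.85714)
Mul(Mul(G, 2), -8) = Mul(Mul(Rational(6, 7), 2), -8) = Mul(Rational(12, 7), -8) = Rational(-96, 7)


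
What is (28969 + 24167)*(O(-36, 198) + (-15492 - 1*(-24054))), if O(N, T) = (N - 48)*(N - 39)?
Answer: 789707232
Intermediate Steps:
O(N, T) = (-48 + N)*(-39 + N)
(28969 + 24167)*(O(-36, 198) + (-15492 - 1*(-24054))) = (28969 + 24167)*((1872 + (-36)**2 - 87*(-36)) + (-15492 - 1*(-24054))) = 53136*((1872 + 1296 + 3132) + (-15492 + 24054)) = 53136*(6300 + 8562) = 53136*14862 = 789707232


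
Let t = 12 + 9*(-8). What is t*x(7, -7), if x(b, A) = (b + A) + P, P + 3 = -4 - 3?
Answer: 600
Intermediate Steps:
P = -10 (P = -3 + (-4 - 3) = -3 - 7 = -10)
t = -60 (t = 12 - 72 = -60)
x(b, A) = -10 + A + b (x(b, A) = (b + A) - 10 = (A + b) - 10 = -10 + A + b)
t*x(7, -7) = -60*(-10 - 7 + 7) = -60*(-10) = 600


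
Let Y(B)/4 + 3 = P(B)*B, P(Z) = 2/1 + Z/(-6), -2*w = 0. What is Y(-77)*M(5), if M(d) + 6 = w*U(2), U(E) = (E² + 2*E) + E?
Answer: 27484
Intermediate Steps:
U(E) = E² + 3*E
w = 0 (w = -½*0 = 0)
M(d) = -6 (M(d) = -6 + 0*(2*(3 + 2)) = -6 + 0*(2*5) = -6 + 0*10 = -6 + 0 = -6)
P(Z) = 2 - Z/6 (P(Z) = 2*1 + Z*(-⅙) = 2 - Z/6)
Y(B) = -12 + 4*B*(2 - B/6) (Y(B) = -12 + 4*((2 - B/6)*B) = -12 + 4*(B*(2 - B/6)) = -12 + 4*B*(2 - B/6))
Y(-77)*M(5) = (-12 - ⅔*(-77)*(-12 - 77))*(-6) = (-12 - ⅔*(-77)*(-89))*(-6) = (-12 - 13706/3)*(-6) = -13742/3*(-6) = 27484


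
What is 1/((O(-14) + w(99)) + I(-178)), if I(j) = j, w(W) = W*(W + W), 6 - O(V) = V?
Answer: 1/19444 ≈ 5.1430e-5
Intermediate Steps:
O(V) = 6 - V
w(W) = 2*W² (w(W) = W*(2*W) = 2*W²)
1/((O(-14) + w(99)) + I(-178)) = 1/(((6 - 1*(-14)) + 2*99²) - 178) = 1/(((6 + 14) + 2*9801) - 178) = 1/((20 + 19602) - 178) = 1/(19622 - 178) = 1/19444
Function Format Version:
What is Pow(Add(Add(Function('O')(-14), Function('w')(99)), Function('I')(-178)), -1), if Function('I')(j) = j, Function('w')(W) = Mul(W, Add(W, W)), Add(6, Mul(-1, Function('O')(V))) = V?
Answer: Rational(1, 19444) ≈ 5.1430e-5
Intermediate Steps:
Function('O')(V) = Add(6, Mul(-1, V))
Function('w')(W) = Mul(2, Pow(W, 2)) (Function('w')(W) = Mul(W, Mul(2, W)) = Mul(2, Pow(W, 2)))
Pow(Add(Add(Function('O')(-14), Function('w')(99)), Function('I')(-178)), -1) = Pow(Add(Add(Add(6, Mul(-1, -14)), Mul(2, Pow(99, 2))), -178), -1) = Pow(Add(Add(Add(6, 14), Mul(2, 9801)), -178), -1) = Pow(Add(Add(20, 19602), -178), -1) = Pow(Add(19622, -178), -1) = Pow(19444, -1) = Rational(1, 19444)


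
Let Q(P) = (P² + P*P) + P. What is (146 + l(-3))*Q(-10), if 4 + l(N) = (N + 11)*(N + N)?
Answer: 17860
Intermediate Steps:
Q(P) = P + 2*P² (Q(P) = (P² + P²) + P = 2*P² + P = P + 2*P²)
l(N) = -4 + 2*N*(11 + N) (l(N) = -4 + (N + 11)*(N + N) = -4 + (11 + N)*(2*N) = -4 + 2*N*(11 + N))
(146 + l(-3))*Q(-10) = (146 + (-4 + 2*(-3)² + 22*(-3)))*(-10*(1 + 2*(-10))) = (146 + (-4 + 2*9 - 66))*(-10*(1 - 20)) = (146 + (-4 + 18 - 66))*(-10*(-19)) = (146 - 52)*190 = 94*190 = 17860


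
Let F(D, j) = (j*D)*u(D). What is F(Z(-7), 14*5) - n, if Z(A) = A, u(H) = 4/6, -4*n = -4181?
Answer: -16463/12 ≈ -1371.9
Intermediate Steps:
n = 4181/4 (n = -¼*(-4181) = 4181/4 ≈ 1045.3)
u(H) = ⅔ (u(H) = 4*(⅙) = ⅔)
F(D, j) = 2*D*j/3 (F(D, j) = (j*D)*(⅔) = (D*j)*(⅔) = 2*D*j/3)
F(Z(-7), 14*5) - n = (⅔)*(-7)*(14*5) - 1*4181/4 = (⅔)*(-7)*70 - 4181/4 = -980/3 - 4181/4 = -16463/12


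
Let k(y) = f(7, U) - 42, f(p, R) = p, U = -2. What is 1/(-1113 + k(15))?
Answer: -1/1148 ≈ -0.00087108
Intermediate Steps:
k(y) = -35 (k(y) = 7 - 42 = -35)
1/(-1113 + k(15)) = 1/(-1113 - 35) = 1/(-1148) = -1/1148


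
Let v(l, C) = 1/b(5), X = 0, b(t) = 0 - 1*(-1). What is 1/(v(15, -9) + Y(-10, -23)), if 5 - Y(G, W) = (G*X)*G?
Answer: ⅙ ≈ 0.16667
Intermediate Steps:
b(t) = 1 (b(t) = 0 + 1 = 1)
v(l, C) = 1 (v(l, C) = 1/1 = 1)
Y(G, W) = 5 (Y(G, W) = 5 - G*0*G = 5 - 0*G = 5 - 1*0 = 5 + 0 = 5)
1/(v(15, -9) + Y(-10, -23)) = 1/(1 + 5) = 1/6 = ⅙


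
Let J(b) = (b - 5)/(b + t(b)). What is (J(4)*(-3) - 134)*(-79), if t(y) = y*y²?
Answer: 719611/68 ≈ 10583.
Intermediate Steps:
t(y) = y³
J(b) = (-5 + b)/(b + b³) (J(b) = (b - 5)/(b + b³) = (-5 + b)/(b + b³))
(J(4)*(-3) - 134)*(-79) = (((-5 + 4)/(4 + 4³))*(-3) - 134)*(-79) = ((-1/(4 + 64))*(-3) - 134)*(-79) = ((-1/68)*(-3) - 134)*(-79) = (((1/68)*(-1))*(-3) - 134)*(-79) = (-1/68*(-3) - 134)*(-79) = (3/68 - 134)*(-79) = -9109/68*(-79) = 719611/68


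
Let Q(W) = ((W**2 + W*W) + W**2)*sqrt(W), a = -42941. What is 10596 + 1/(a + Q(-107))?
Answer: 1357067709202483/128073585244 - 34347*I*sqrt(107)/128073585244 ≈ 10596.0 - 2.7741e-6*I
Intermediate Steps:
Q(W) = 3*W**(5/2) (Q(W) = ((W**2 + W**2) + W**2)*sqrt(W) = (2*W**2 + W**2)*sqrt(W) = (3*W**2)*sqrt(W) = 3*W**(5/2))
10596 + 1/(a + Q(-107)) = 10596 + 1/(-42941 + 3*(-107)**(5/2)) = 10596 + 1/(-42941 + 3*(11449*I*sqrt(107))) = 10596 + 1/(-42941 + 34347*I*sqrt(107))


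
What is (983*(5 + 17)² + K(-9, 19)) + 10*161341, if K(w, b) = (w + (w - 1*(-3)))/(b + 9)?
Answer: 58497081/28 ≈ 2.0892e+6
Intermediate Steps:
K(w, b) = (3 + 2*w)/(9 + b) (K(w, b) = (w + (w + 3))/(9 + b) = (w + (3 + w))/(9 + b) = (3 + 2*w)/(9 + b))
(983*(5 + 17)² + K(-9, 19)) + 10*161341 = (983*(5 + 17)² + (3 + 2*(-9))/(9 + 19)) + 10*161341 = (983*22² + (3 - 18)/28) + 1613410 = (983*484 + (1/28)*(-15)) + 1613410 = (475772 - 15/28) + 1613410 = 13321601/28 + 1613410 = 58497081/28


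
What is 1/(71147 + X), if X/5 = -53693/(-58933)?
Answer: 58933/4193174616 ≈ 1.4055e-5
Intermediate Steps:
X = 268465/58933 (X = 5*(-53693/(-58933)) = 5*(-53693*(-1/58933)) = 5*(53693/58933) = 268465/58933 ≈ 4.5554)
1/(71147 + X) = 1/(71147 + 268465/58933) = 1/(4193174616/58933) = 58933/4193174616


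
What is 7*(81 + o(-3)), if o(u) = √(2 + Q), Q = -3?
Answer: 567 + 7*I ≈ 567.0 + 7.0*I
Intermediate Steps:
o(u) = I (o(u) = √(2 - 3) = √(-1) = I)
7*(81 + o(-3)) = 7*(81 + I) = 567 + 7*I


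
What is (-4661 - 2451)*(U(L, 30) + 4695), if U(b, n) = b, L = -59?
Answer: -32971232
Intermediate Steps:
(-4661 - 2451)*(U(L, 30) + 4695) = (-4661 - 2451)*(-59 + 4695) = -7112*4636 = -32971232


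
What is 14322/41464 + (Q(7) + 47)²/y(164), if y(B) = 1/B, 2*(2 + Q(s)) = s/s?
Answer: 7038956533/20732 ≈ 3.3952e+5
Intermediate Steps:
Q(s) = -3/2 (Q(s) = -2 + (s/s)/2 = -2 + (½)*1 = -2 + ½ = -3/2)
14322/41464 + (Q(7) + 47)²/y(164) = 14322/41464 + (-3/2 + 47)²/(1/164) = 14322*(1/41464) + (91/2)²/(1/164) = 7161/20732 + (8281/4)*164 = 7161/20732 + 339521 = 7038956533/20732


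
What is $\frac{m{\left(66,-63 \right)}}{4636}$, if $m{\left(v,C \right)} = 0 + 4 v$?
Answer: $\frac{66}{1159} \approx 0.056946$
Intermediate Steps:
$m{\left(v,C \right)} = 4 v$
$\frac{m{\left(66,-63 \right)}}{4636} = \frac{4 \cdot 66}{4636} = 264 \cdot \frac{1}{4636} = \frac{66}{1159}$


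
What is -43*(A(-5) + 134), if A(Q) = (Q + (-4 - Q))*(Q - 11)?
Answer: -8514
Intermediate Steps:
A(Q) = 44 - 4*Q (A(Q) = -4*(-11 + Q) = 44 - 4*Q)
-43*(A(-5) + 134) = -43*((44 - 4*(-5)) + 134) = -43*((44 + 20) + 134) = -43*(64 + 134) = -43*198 = -8514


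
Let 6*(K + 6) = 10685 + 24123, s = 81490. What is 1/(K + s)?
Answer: 3/261856 ≈ 1.1457e-5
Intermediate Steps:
K = 17386/3 (K = -6 + (10685 + 24123)/6 = -6 + (⅙)*34808 = -6 + 17404/3 = 17386/3 ≈ 5795.3)
1/(K + s) = 1/(17386/3 + 81490) = 1/(261856/3) = 3/261856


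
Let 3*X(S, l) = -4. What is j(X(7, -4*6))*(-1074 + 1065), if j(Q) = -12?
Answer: 108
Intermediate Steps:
X(S, l) = -4/3 (X(S, l) = (⅓)*(-4) = -4/3)
j(X(7, -4*6))*(-1074 + 1065) = -12*(-1074 + 1065) = -12*(-9) = 108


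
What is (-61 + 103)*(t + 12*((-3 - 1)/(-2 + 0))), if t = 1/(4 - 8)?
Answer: 1995/2 ≈ 997.50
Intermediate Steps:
t = -¼ (t = 1/(-4) = -¼ ≈ -0.25000)
(-61 + 103)*(t + 12*((-3 - 1)/(-2 + 0))) = (-61 + 103)*(-¼ + 12*((-3 - 1)/(-2 + 0))) = 42*(-¼ + 12*(-4/(-2))) = 42*(-¼ + 12*(-4*(-½))) = 42*(-¼ + 12*2) = 42*(-¼ + 24) = 42*(95/4) = 1995/2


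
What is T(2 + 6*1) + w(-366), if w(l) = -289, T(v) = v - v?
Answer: -289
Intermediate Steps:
T(v) = 0
T(2 + 6*1) + w(-366) = 0 - 289 = -289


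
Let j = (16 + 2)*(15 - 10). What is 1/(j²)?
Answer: 1/8100 ≈ 0.00012346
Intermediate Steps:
j = 90 (j = 18*5 = 90)
1/(j²) = 1/(90²) = 1/8100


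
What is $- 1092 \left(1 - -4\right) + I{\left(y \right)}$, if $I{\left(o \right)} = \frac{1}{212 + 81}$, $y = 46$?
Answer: $- \frac{1599779}{293} \approx -5460.0$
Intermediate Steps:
$I{\left(o \right)} = \frac{1}{293}$
$- 1092 \left(1 - -4\right) + I{\left(y \right)} = - 1092 \left(1 - -4\right) + \frac{1}{293} = - 1092 \left(1 + 4\right) + \frac{1}{293} = \left(-1092\right) 5 + \frac{1}{293} = -5460 + \frac{1}{293} = - \frac{1599779}{293}$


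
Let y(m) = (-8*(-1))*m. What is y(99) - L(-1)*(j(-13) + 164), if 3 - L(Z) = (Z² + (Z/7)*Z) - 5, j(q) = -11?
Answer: -1800/7 ≈ -257.14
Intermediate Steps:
L(Z) = 8 - 8*Z²/7 (L(Z) = 3 - ((Z² + (Z/7)*Z) - 5) = 3 - ((Z² + Z²/7) - 5) = 3 - (8*Z²/7 - 5) = 3 - (-5 + 8*Z²/7) = 3 + (5 - 8*Z²/7) = 8 - 8*Z²/7)
y(m) = 8*m
y(99) - L(-1)*(j(-13) + 164) = 8*99 - (8 - 8/7*(-1)²)*(-11 + 164) = 792 - (8 - 8/7*1)*153 = 792 - (8 - 8/7)*153 = 792 - 48*153/7 = 792 - 1*7344/7 = 792 - 7344/7 = -1800/7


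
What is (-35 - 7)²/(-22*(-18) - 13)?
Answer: 1764/383 ≈ 4.6057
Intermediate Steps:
(-35 - 7)²/(-22*(-18) - 13) = (-42)²/(396 - 13) = 1764/383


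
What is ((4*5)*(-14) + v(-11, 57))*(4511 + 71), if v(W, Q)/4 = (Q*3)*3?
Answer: 8119304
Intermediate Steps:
v(W, Q) = 36*Q (v(W, Q) = 4*((Q*3)*3) = 4*((3*Q)*3) = 4*(9*Q) = 36*Q)
((4*5)*(-14) + v(-11, 57))*(4511 + 71) = ((4*5)*(-14) + 36*57)*(4511 + 71) = (20*(-14) + 2052)*4582 = (-280 + 2052)*4582 = 1772*4582 = 8119304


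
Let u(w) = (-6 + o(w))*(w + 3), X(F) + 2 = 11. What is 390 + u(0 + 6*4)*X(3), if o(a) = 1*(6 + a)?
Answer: 6222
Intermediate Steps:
X(F) = 9 (X(F) = -2 + 11 = 9)
o(a) = 6 + a
u(w) = w*(3 + w) (u(w) = (-6 + (6 + w))*(w + 3) = w*(3 + w))
390 + u(0 + 6*4)*X(3) = 390 + ((0 + 6*4)*(3 + (0 + 6*4)))*9 = 390 + ((0 + 24)*(3 + (0 + 24)))*9 = 390 + (24*(3 + 24))*9 = 390 + (24*27)*9 = 390 + 648*9 = 390 + 5832 = 6222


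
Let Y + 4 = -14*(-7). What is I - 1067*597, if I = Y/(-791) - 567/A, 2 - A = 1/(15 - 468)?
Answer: -457209905962/717437 ≈ -6.3728e+5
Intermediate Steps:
Y = 94 (Y = -4 - 14*(-7) = -4 + 98 = 94)
A = 907/453 (A = 2 - 1/(15 - 468) = 2 - 1/(-453) = 2 - 1*(-1/453) = 2 + 1/453 = 907/453 ≈ 2.0022)
I = -203254399/717437 (I = 94/(-791) - 567/907/453 = 94*(-1/791) - 567*453/907 = -94/791 - 256851/907 = -203254399/717437 ≈ -283.31)
I - 1067*597 = -203254399/717437 - 1067*597 = -203254399/717437 - 636999 = -457209905962/717437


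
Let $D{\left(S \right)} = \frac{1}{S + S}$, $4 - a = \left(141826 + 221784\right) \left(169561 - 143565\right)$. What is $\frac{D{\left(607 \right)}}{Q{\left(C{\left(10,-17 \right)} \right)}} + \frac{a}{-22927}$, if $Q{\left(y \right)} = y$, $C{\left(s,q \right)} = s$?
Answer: $\frac{114752203472767}{278333780} \approx 4.1228 \cdot 10^{5}$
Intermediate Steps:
$a = -9452405556$ ($a = 4 - \left(141826 + 221784\right) \left(169561 - 143565\right) = 4 - 363610 \cdot 25996 = 4 - 9452405560 = -9452405556$)
$D{\left(S \right)} = \frac{1}{2 S}$
$\frac{D{\left(607 \right)}}{Q{\left(C{\left(10,-17 \right)} \right)}} + \frac{a}{-22927} = \frac{\frac{1}{2} \cdot \frac{1}{607}}{10} - \frac{9452405556}{-22927} = \frac{1}{2} \cdot \frac{1}{607} \cdot \frac{1}{10} - - \frac{9452405556}{22927} = \frac{1}{1214} \cdot \frac{1}{10} + \frac{9452405556}{22927} = \frac{1}{12140} + \frac{9452405556}{22927} = \frac{114752203472767}{278333780}$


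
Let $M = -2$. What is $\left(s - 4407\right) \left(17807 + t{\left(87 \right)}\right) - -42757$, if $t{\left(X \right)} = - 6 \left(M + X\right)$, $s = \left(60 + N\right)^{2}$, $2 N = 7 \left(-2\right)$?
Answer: $-27597849$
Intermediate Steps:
$N = -7$ ($N = \frac{7 \left(-2\right)}{2} = \frac{1}{2} \left(-14\right) = -7$)
$s = 2809$ ($s = \left(60 - 7\right)^{2} = 53^{2} = 2809$)
$t{\left(X \right)} = 12 - 6 X$ ($t{\left(X \right)} = - 6 \left(-2 + X\right) = 12 - 6 X$)
$\left(s - 4407\right) \left(17807 + t{\left(87 \right)}\right) - -42757 = \left(2809 - 4407\right) \left(17807 + \left(12 - 522\right)\right) - -42757 = - 1598 \left(17807 + \left(12 - 522\right)\right) + 42757 = - 1598 \left(17807 - 510\right) + 42757 = \left(-1598\right) 17297 + 42757 = -27640606 + 42757 = -27597849$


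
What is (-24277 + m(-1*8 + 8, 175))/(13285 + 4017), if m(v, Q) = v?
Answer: -24277/17302 ≈ -1.4031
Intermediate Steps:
(-24277 + m(-1*8 + 8, 175))/(13285 + 4017) = (-24277 + (-1*8 + 8))/(13285 + 4017) = (-24277 + (-8 + 8))/17302 = (-24277 + 0)*(1/17302) = -24277*1/17302 = -24277/17302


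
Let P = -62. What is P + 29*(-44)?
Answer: -1338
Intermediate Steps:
P + 29*(-44) = -62 + 29*(-44) = -62 - 1276 = -1338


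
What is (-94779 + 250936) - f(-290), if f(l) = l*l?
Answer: 72057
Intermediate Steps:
f(l) = l²
(-94779 + 250936) - f(-290) = (-94779 + 250936) - 1*(-290)² = 156157 - 1*84100 = 156157 - 84100 = 72057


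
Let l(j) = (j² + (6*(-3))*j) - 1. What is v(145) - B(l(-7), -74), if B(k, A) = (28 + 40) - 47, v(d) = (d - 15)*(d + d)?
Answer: 37679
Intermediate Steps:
l(j) = -1 + j² - 18*j (l(j) = (j² - 18*j) - 1 = -1 + j² - 18*j)
v(d) = 2*d*(-15 + d) (v(d) = (-15 + d)*(2*d) = 2*d*(-15 + d))
B(k, A) = 21 (B(k, A) = 68 - 47 = 21)
v(145) - B(l(-7), -74) = 2*145*(-15 + 145) - 1*21 = 2*145*130 - 21 = 37700 - 21 = 37679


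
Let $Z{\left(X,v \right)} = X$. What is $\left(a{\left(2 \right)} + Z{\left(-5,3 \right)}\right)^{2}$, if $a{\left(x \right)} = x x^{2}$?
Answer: $9$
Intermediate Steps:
$a{\left(x \right)} = x^{3}$
$\left(a{\left(2 \right)} + Z{\left(-5,3 \right)}\right)^{2} = \left(2^{3} - 5\right)^{2} = \left(8 - 5\right)^{2} = 3^{2} = 9$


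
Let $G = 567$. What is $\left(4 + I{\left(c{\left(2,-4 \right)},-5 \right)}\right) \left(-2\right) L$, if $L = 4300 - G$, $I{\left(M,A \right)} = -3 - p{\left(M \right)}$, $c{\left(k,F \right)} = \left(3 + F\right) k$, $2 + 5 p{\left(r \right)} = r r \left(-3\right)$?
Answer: $- \frac{141854}{5} \approx -28371.0$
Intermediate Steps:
$p{\left(r \right)} = - \frac{2}{5} - \frac{3 r^{2}}{5}$ ($p{\left(r \right)} = - \frac{2}{5} + \frac{r r \left(-3\right)}{5} = - \frac{2}{5} + \frac{r^{2} \left(-3\right)}{5} = - \frac{2}{5} + \frac{\left(-3\right) r^{2}}{5} = - \frac{2}{5} - \frac{3 r^{2}}{5}$)
$c{\left(k,F \right)} = k \left(3 + F\right)$
$I{\left(M,A \right)} = - \frac{13}{5} + \frac{3 M^{2}}{5}$ ($I{\left(M,A \right)} = -3 - \left(- \frac{2}{5} - \frac{3 M^{2}}{5}\right) = -3 + \left(\frac{2}{5} + \frac{3 M^{2}}{5}\right) = - \frac{13}{5} + \frac{3 M^{2}}{5}$)
$L = 3733$ ($L = 4300 - 567 = 3733$)
$\left(4 + I{\left(c{\left(2,-4 \right)},-5 \right)}\right) \left(-2\right) L = \left(4 - \left(\frac{13}{5} - \frac{3 \left(2 \left(3 - 4\right)\right)^{2}}{5}\right)\right) \left(-2\right) 3733 = \left(4 - \left(\frac{13}{5} - \frac{3 \left(2 \left(-1\right)\right)^{2}}{5}\right)\right) \left(-2\right) 3733 = \left(4 - \left(\frac{13}{5} - \frac{3 \left(-2\right)^{2}}{5}\right)\right) \left(-2\right) 3733 = \left(4 + \left(- \frac{13}{5} + \frac{3}{5} \cdot 4\right)\right) \left(-2\right) 3733 = \left(4 + \left(- \frac{13}{5} + \frac{12}{5}\right)\right) \left(-2\right) 3733 = \left(4 - \frac{1}{5}\right) \left(-2\right) 3733 = \frac{19}{5} \left(-2\right) 3733 = \left(- \frac{38}{5}\right) 3733 = - \frac{141854}{5}$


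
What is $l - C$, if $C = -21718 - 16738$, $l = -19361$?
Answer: $19095$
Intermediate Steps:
$C = -38456$
$l - C = -19361 - -38456 = -19361 + 38456 = 19095$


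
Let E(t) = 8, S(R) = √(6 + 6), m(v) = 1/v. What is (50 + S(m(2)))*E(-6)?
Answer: 400 + 16*√3 ≈ 427.71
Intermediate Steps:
m(v) = 1/v
S(R) = 2*√3 (S(R) = √12 = 2*√3)
(50 + S(m(2)))*E(-6) = (50 + 2*√3)*8 = 400 + 16*√3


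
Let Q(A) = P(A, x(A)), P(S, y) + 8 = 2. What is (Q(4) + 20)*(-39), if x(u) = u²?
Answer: -546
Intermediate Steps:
P(S, y) = -6 (P(S, y) = -8 + 2 = -6)
Q(A) = -6
(Q(4) + 20)*(-39) = (-6 + 20)*(-39) = 14*(-39) = -546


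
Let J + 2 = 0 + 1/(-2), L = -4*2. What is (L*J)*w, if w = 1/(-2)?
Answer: -10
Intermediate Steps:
w = -1/2 ≈ -0.50000
L = -8
J = -5/2 (J = -2 + (0 + 1/(-2)) = -2 + (0 - 1/2) = -2 - 1/2 = -5/2 ≈ -2.5000)
(L*J)*w = -8*(-5/2)*(-1/2) = 20*(-1/2) = -10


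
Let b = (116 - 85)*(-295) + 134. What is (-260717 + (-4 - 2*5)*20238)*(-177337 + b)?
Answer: 101382443052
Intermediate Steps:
b = -9011 (b = 31*(-295) + 134 = -9145 + 134 = -9011)
(-260717 + (-4 - 2*5)*20238)*(-177337 + b) = (-260717 + (-4 - 2*5)*20238)*(-177337 - 9011) = (-260717 + (-4 - 10)*20238)*(-186348) = (-260717 - 14*20238)*(-186348) = (-260717 - 283332)*(-186348) = -544049*(-186348) = 101382443052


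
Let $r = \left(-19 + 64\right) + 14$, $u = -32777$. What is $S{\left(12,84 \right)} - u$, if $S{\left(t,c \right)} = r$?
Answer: $32836$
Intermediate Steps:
$r = 59$ ($r = 45 + 14 = 59$)
$S{\left(t,c \right)} = 59$
$S{\left(12,84 \right)} - u = 59 - -32777 = 59 + 32777 = 32836$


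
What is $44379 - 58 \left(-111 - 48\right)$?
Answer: $53601$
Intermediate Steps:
$44379 - 58 \left(-111 - 48\right) = 44379 - -9222 = 44379 + 9222 = 53601$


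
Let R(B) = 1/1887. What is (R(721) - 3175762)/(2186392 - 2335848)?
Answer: 5992662893/282023472 ≈ 21.249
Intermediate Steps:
R(B) = 1/1887
(R(721) - 3175762)/(2186392 - 2335848) = (1/1887 - 3175762)/(2186392 - 2335848) = -5992662893/1887/(-149456) = -5992662893/1887*(-1/149456) = 5992662893/282023472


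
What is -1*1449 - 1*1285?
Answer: -2734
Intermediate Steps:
-1*1449 - 1*1285 = -1449 - 1285 = -2734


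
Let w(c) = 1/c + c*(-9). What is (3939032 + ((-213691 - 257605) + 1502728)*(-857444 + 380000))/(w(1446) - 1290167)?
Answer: 712078478802096/1884399725 ≈ 3.7788e+5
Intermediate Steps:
w(c) = 1/c - 9*c
(3939032 + ((-213691 - 257605) + 1502728)*(-857444 + 380000))/(w(1446) - 1290167) = (3939032 + ((-213691 - 257605) + 1502728)*(-857444 + 380000))/((1/1446 - 9*1446) - 1290167) = (3939032 + (-471296 + 1502728)*(-477444))/((1/1446 - 13014) - 1290167) = (3939032 + 1031432*(-477444))/(-18818243/1446 - 1290167) = (3939032 - 492451019808)/(-1884399725/1446) = -492447080776*(-1446/1884399725) = 712078478802096/1884399725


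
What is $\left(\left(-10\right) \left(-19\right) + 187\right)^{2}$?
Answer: $142129$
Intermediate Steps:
$\left(\left(-10\right) \left(-19\right) + 187\right)^{2} = \left(190 + 187\right)^{2} = 377^{2} = 142129$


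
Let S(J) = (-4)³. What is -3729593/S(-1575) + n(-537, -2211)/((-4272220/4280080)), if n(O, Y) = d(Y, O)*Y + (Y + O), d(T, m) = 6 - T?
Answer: 67970449011283/13671104 ≈ 4.9718e+6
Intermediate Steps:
S(J) = -64
n(O, Y) = O + Y + Y*(6 - Y) (n(O, Y) = (6 - Y)*Y + (Y + O) = Y*(6 - Y) + (O + Y) = O + Y + Y*(6 - Y))
-3729593/S(-1575) + n(-537, -2211)/((-4272220/4280080)) = -3729593/(-64) + (-537 - 2211 - 1*(-2211)*(-6 - 2211))/((-4272220/4280080)) = -3729593*(-1/64) + (-537 - 2211 - 1*(-2211)*(-2217))/((-4272220*1/4280080)) = 3729593/64 + (-537 - 2211 - 4901787)/(-213611/214004) = 3729593/64 - 4904535*(-214004/213611) = 3729593/64 + 1049590108140/213611 = 67970449011283/13671104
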